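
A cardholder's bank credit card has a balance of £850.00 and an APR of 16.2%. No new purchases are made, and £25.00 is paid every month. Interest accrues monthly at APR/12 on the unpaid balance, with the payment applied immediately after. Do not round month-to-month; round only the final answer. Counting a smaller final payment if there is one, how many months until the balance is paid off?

46 months

Monthly rate r = 16.2%/12 = 1.35% = 0.0135.
Recurrence: B ← B·(1+r) − £25.00.
Month 1: interest £11.47; balance after payment £836.48.
Month 2: interest £11.29; balance after payment £822.77.
Closed form: n = −ln(1 − rB₀/P)/ln(1+r) = −ln(0.541)/ln(1.0135) ≈ 45.813, so the balance reaches zero during payment 46.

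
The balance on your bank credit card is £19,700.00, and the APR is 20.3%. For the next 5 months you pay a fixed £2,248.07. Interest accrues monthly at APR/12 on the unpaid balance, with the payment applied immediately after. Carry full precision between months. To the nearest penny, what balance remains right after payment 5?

Monthly rate r = 20.3%/12 = 1.69167% = 0.0169167.
Each month: B ← B·(1+r) − £2,248.07.
Month 1: interest £333.26; balance after payment £17,785.19.
Month 2: interest £300.87; balance after payment £15,837.98.
Month 3: interest £267.93; balance after payment £13,857.84.
Month 4: interest £234.43; balance after payment £11,844.20.
Month 5: interest £200.36; balance after payment £9,796.49.

£9,796.49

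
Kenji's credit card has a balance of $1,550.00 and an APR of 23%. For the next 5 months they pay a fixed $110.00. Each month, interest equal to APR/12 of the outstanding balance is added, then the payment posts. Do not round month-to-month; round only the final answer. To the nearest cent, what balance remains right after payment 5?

Monthly rate r = 23%/12 = 1.91667% = 0.0191667.
Each month: B ← B·(1+r) − $110.00.
Month 1: interest $29.71; balance after payment $1,469.71.
Month 2: interest $28.17; balance after payment $1,387.88.
Month 3: interest $26.60; balance after payment $1,304.48.
Month 4: interest $25.00; balance after payment $1,219.48.
Month 5: interest $23.37; balance after payment $1,132.85.

$1,132.85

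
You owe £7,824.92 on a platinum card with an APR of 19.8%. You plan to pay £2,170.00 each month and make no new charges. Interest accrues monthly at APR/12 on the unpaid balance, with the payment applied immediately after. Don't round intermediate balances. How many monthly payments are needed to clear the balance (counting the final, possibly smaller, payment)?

4 payments

Monthly rate r = 19.8%/12 = 1.65% = 0.0165.
Recurrence: B ← B·(1+r) − £2,170.00.
Month 1: interest £129.11; balance after payment £5,784.03.
Month 2: interest £95.44; balance after payment £3,709.47.
Month 3: interest £61.21; balance after payment £1,600.67.
Month 4: interest £26.41; balance after payment £0.00.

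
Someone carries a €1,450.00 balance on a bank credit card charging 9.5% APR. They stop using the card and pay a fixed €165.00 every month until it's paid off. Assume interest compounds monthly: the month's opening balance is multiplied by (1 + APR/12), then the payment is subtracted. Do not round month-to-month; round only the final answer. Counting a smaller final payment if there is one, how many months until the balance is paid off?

10 payments

Monthly rate r = 9.5%/12 = 0.791667% = 0.00791667.
Recurrence: B ← B·(1+r) − €165.00.
Month 1: interest €11.48; balance after payment €1,296.48.
Month 2: interest €10.26; balance after payment €1,141.74.
Closed form: n = −ln(1 − rB₀/P)/ln(1+r) = −ln(0.93043)/ln(1.00792) ≈ 9.145, so the balance reaches zero during payment 10.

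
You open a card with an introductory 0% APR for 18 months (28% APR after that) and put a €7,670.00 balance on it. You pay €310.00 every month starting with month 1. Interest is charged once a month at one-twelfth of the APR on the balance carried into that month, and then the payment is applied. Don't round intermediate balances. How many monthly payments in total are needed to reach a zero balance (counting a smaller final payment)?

Promo months 1–18 at r₀ = 0%/12 = 0; months 19+ at r₁ = 28%/12 = 0.0233333.
After month 18 (no interest yet): B = €7,670.00 − 18·€310.00 = €2,090.00.
Then at r₁ with €310.00/mo: n₂ = −ln(1 − r₁·B/P)/ln(1+r₁) ≈ 7.42 → 8 more payments.

26 payments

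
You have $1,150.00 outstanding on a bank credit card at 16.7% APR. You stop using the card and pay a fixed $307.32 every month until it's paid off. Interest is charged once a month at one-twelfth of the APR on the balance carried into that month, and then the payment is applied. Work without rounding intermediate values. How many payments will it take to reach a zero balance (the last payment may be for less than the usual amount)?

Monthly rate r = 16.7%/12 = 1.39167% = 0.0139167.
Recurrence: B ← B·(1+r) − $307.32.
Month 1: interest $16.00; balance after payment $858.68.
Month 2: interest $11.95; balance after payment $563.31.
Month 3: interest $7.84; balance after payment $263.83.
Month 4: interest $3.67; balance after payment $0.00.

4 months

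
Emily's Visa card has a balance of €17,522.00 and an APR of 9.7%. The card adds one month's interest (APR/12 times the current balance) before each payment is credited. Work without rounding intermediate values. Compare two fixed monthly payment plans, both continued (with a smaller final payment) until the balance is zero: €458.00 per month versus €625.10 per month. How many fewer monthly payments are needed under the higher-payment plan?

Monthly rate r = 9.7%/12 = 0.808333% = 0.00808333.
At €458.00/mo: n = ⌈−ln(1 − rB₀/P)/ln(1+r)⌉ = 46 payments (last €437.47); total interest = total paid − €17,522.00 = €3,525.47.
At €625.10/mo: 32 payments (last €571.59); total interest €2,427.69.
Payments saved = 46 − 32 = 14.

14 fewer payments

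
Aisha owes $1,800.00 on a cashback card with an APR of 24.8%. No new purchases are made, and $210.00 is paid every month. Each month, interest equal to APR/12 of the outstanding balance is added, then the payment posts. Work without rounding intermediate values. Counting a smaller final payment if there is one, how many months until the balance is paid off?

10 months

Monthly rate r = 24.8%/12 = 2.06667% = 0.0206667.
Recurrence: B ← B·(1+r) − $210.00.
Month 1: interest $37.20; balance after payment $1,627.20.
Month 2: interest $33.63; balance after payment $1,450.83.
Closed form: n = −ln(1 − rB₀/P)/ln(1+r) = −ln(0.82286)/ln(1.02067) ≈ 9.531, so the balance reaches zero during payment 10.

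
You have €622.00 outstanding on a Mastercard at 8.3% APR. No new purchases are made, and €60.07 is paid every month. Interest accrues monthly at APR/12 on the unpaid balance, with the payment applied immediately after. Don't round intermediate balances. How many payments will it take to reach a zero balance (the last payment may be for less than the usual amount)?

Monthly rate r = 8.3%/12 = 0.691667% = 0.00691667.
Recurrence: B ← B·(1+r) − €60.07.
Month 1: interest €4.30; balance after payment €566.23.
Month 2: interest €3.92; balance after payment €510.08.
Closed form: n = −ln(1 − rB₀/P)/ln(1+r) = −ln(0.92838)/ln(1.00692) ≈ 10.781, so the balance reaches zero during payment 11.

11 months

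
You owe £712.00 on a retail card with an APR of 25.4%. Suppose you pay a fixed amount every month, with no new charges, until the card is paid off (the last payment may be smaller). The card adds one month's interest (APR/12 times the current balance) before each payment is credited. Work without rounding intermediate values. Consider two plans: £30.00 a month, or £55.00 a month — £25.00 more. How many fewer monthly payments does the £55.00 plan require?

18 fewer payments

Monthly rate r = 25.4%/12 = 2.11667% = 0.0211667.
At £30.00/mo: n = ⌈−ln(1 − rB₀/P)/ln(1+r)⌉ = 34 payments (last £9.61); total interest = total paid − £712.00 = £287.61.
At £55.00/mo: 16 payments (last £15.97); total interest £128.97.
Payments saved = 34 − 16 = 18.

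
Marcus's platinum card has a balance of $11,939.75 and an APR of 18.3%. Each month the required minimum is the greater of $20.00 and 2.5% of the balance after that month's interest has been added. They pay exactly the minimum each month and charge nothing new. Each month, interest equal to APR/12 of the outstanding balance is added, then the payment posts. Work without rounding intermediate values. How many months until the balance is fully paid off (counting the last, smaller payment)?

Monthly rate r = 18.3%/12 = 1.525% = 0.01525.
While 2.5% of the post-interest balance exceeds $20.00, each month B ← (B·(1+r))·(1 − 0.025), i.e. B shrinks by the factor (1+r)·0.975 = 0.98987.
This holds for months 1–267. Entering month 268 the balance is $787.44; 2.5% of the post-interest balance is now below $20.00, so the flat $20.00 minimum applies from here.
From month 268 a fixed $20.00 at rate r clears $787.44 in 61 more payments. Total: 267 + 61 = 328 months.

328 months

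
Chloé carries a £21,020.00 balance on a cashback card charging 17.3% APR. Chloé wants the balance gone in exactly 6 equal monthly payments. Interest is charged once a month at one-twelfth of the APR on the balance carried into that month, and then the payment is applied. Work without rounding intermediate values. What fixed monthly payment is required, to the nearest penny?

£3,682.21

Monthly rate r = 17.3%/12 = 1.44167% = 0.0144167.
Level-payment amortization: P = B₀·r / (1 − (1+r)^(−n)) = 21020.00·0.0144167 / (1 − 1.01442^(−6)).
Denominator 1 − (1+r)^(−6) = 0.0822978605.
P = 303.038 / 0.0822978605 ≈ 3682.21.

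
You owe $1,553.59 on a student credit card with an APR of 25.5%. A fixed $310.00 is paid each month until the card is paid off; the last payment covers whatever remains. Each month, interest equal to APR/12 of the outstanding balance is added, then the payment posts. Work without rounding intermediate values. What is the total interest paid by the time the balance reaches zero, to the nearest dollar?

Monthly rate r = 25.5%/12 = 2.125% = 0.02125.
Payoff takes n = ⌈−ln(1 − rB₀/P)/ln(1+r)⌉ = ⌈5.355⌉ = 6 payments; the last is $110.84.
Total paid = 5·$310.00 + $110.84 = $1,660.84.
Total interest = total paid − principal = $1,660.84 − $1,553.59 = $107.25.

$107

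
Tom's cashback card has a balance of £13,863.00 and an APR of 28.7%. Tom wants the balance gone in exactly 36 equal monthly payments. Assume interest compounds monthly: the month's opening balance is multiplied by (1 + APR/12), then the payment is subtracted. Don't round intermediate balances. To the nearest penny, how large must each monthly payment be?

Monthly rate r = 28.7%/12 = 2.39167% = 0.0239167.
Level-payment amortization: P = B₀·r / (1 − (1+r)^(−n)) = 13863.00·0.0239167 / (1 − 1.02392^(−36)).
Denominator 1 − (1+r)^(−36) = 0.572954687.
P = 331.557 / 0.572954687 ≈ 578.68.

£578.68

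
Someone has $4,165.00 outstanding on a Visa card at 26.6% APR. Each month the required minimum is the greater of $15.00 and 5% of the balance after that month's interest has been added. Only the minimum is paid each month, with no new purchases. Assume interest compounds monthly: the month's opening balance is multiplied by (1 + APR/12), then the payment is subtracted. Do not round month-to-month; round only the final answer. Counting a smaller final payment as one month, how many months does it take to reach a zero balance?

Monthly rate r = 26.6%/12 = 2.21667% = 0.0221667.
While 5% of the post-interest balance exceeds $15.00, each month B ← (B·(1+r))·(1 − 0.05), i.e. B shrinks by the factor (1+r)·0.95 = 0.97106.
This holds for months 1–91. Entering month 92 the balance is $287.70; 5% of the post-interest balance is now below $15.00, so the flat $15.00 minimum applies from here.
From month 92 a fixed $15.00 at rate r clears $287.70 in 26 more payments. Total: 91 + 26 = 117 months.

117 months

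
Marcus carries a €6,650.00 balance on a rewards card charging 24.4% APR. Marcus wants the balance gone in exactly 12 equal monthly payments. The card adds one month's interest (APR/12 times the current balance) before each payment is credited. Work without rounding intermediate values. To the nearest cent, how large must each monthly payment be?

Monthly rate r = 24.4%/12 = 2.03333% = 0.0203333.
Level-payment amortization: P = B₀·r / (1 − (1+r)^(−n)) = 6650.00·0.0203333 / (1 − 1.02033^(−12)).
Denominator 1 − (1+r)^(−12) = 0.214592396.
P = 135.217 / 0.214592396 ≈ 630.11.

€630.11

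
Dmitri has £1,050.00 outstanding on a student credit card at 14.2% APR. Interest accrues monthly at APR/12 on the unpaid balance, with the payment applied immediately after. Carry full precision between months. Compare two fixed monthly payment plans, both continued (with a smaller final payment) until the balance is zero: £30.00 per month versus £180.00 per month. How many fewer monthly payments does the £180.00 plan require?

Monthly rate r = 14.2%/12 = 1.18333% = 0.0118333.
At £30.00/mo: n = ⌈−ln(1 − rB₀/P)/ln(1+r)⌉ = 46 payments (last £13.68); total interest = total paid − £1,050.00 = £313.68.
At £180.00/mo: 7 payments (last £14.50); total interest £44.50.
Payments saved = 46 − 7 = 39.

39 fewer payments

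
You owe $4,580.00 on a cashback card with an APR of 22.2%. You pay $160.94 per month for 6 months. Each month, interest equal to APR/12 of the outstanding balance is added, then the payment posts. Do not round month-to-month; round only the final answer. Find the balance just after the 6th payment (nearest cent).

$4,101.06

Monthly rate r = 22.2%/12 = 1.85% = 0.0185.
Each month: B ← B·(1+r) − $160.94.
Month 1: interest $84.73; balance after payment $4,503.79.
Month 2: interest $83.32; balance after payment $4,426.17.
Month 3: interest $81.88; balance after payment $4,347.11.
Month 4: interest $80.42; balance after payment $4,266.60.
Month 5: interest $78.93; balance after payment $4,184.59.
Month 6: interest $77.41; balance after payment $4,101.06.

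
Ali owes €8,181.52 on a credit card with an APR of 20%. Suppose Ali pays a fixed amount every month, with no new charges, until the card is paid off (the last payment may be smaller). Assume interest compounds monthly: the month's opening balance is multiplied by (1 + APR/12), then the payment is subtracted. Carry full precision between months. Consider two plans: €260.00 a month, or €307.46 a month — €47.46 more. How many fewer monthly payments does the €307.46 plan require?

Monthly rate r = 20%/12 = 1.66667% = 0.0166667.
At €260.00/mo: n = ⌈−ln(1 − rB₀/P)/ln(1+r)⌉ = 45 payments (last €251.86); total interest = total paid − €8,181.52 = €3,510.34.
At €307.46/mo: 36 payments (last €141.32); total interest €2,720.90.
Payments saved = 45 − 36 = 9.

9 fewer payments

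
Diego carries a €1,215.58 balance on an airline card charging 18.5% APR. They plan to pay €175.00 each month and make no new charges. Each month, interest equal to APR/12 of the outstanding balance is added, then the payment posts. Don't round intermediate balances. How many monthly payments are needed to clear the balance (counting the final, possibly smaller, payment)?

Monthly rate r = 18.5%/12 = 1.54167% = 0.0154167.
Recurrence: B ← B·(1+r) − €175.00.
Month 1: interest €18.74; balance after payment €1,059.32.
Month 2: interest €16.33; balance after payment €900.65.
Closed form: n = −ln(1 − rB₀/P)/ln(1+r) = −ln(0.89291)/ln(1.01542) ≈ 7.403, so the balance reaches zero during payment 8.

8 months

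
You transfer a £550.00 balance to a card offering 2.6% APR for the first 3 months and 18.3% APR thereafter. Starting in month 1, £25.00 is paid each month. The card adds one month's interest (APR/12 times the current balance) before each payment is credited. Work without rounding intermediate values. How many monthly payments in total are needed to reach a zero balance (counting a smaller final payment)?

26 months

Promo months 1–3 at r₀ = 2.6%/12 = 0.00216667; months 4+ at r₁ = 18.3%/12 = 0.01525.
After month 3: iterate B ← B·(1+r₀) − £25.00 for 3 months → £478.42.
Then at r₁ with £25.00/mo: n₂ = −ln(1 − r₁·B/P)/ln(1+r₁) ≈ 22.80 → 23 more payments.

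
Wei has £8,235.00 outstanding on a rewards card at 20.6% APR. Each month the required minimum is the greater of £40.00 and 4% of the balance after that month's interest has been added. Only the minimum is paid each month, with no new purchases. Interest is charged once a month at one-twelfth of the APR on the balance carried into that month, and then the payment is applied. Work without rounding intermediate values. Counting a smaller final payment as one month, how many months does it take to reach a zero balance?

122 months

Monthly rate r = 20.6%/12 = 1.71667% = 0.0171667.
While 4% of the post-interest balance exceeds £40.00, each month B ← (B·(1+r))·(1 − 0.04), i.e. B shrinks by the factor (1+r)·0.96 = 0.97648.
This holds for months 1–90. Entering month 91 the balance is £966.86; 4% of the post-interest balance is now below £40.00, so the flat £40.00 minimum applies from here.
From month 91 a fixed £40.00 at rate r clears £966.86 in 32 more payments. Total: 90 + 32 = 122 months.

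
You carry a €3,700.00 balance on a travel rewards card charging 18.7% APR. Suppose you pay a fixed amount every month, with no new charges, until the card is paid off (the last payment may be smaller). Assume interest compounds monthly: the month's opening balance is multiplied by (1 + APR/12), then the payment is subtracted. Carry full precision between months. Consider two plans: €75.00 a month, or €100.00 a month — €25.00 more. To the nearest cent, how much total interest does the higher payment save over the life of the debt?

€1,544.79

Monthly rate r = 18.7%/12 = 1.55833% = 0.0155833.
At €75.00/mo: n = ⌈−ln(1 − rB₀/P)/ln(1+r)⌉ = 95 payments (last €52.69); total interest = total paid − €3,700.00 = €3,402.69.
At €100.00/mo: 56 payments (last €57.90); total interest €1,857.90.
Interest saved = €3,402.69 − €1,857.90 = €1,544.79.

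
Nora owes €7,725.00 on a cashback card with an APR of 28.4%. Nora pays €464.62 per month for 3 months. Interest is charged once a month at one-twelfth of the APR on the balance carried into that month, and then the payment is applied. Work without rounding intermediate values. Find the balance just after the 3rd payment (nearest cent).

€6,859.45

Monthly rate r = 28.4%/12 = 2.36667% = 0.0236667.
Each month: B ← B·(1+r) − €464.62.
Month 1: interest €182.82; balance after payment €7,443.20.
Month 2: interest €176.16; balance after payment €7,154.74.
Month 3: interest €169.33; balance after payment €6,859.45.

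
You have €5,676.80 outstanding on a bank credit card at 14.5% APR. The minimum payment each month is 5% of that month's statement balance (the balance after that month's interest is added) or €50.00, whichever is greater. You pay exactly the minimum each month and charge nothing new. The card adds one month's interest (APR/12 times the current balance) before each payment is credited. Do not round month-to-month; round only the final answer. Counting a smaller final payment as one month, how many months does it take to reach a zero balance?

Monthly rate r = 14.5%/12 = 1.20833% = 0.0120833.
While 5% of the post-interest balance exceeds €50.00, each month B ← (B·(1+r))·(1 − 0.05), i.e. B shrinks by the factor (1+r)·0.95 = 0.96148.
This holds for months 1–45. Entering month 46 the balance is €969.17; 5% of the post-interest balance is now below €50.00, so the flat €50.00 minimum applies from here.
From month 46 a fixed €50.00 at rate r clears €969.17 in 23 more payments. Total: 45 + 23 = 68 months.

68 months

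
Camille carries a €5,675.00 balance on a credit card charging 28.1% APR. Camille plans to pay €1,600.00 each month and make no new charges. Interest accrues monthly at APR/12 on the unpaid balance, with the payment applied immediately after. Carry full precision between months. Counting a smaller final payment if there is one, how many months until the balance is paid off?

Monthly rate r = 28.1%/12 = 2.34167% = 0.0234167.
Recurrence: B ← B·(1+r) − €1,600.00.
Month 1: interest €132.89; balance after payment €4,207.89.
Month 2: interest €98.53; balance after payment €2,706.42.
Month 3: interest €63.38; balance after payment €1,169.80.
Month 4: interest €27.39; balance after payment €0.00.

4 months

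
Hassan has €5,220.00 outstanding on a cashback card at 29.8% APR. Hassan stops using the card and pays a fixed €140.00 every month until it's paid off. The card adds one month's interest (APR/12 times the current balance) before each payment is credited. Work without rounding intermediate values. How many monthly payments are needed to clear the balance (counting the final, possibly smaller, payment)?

107 payments

Monthly rate r = 29.8%/12 = 2.48333% = 0.0248333.
Recurrence: B ← B·(1+r) − €140.00.
Month 1: interest €129.63; balance after payment €5,209.63.
Month 2: interest €129.37; balance after payment €5,199.00.
Closed form: n = −ln(1 − rB₀/P)/ln(1+r) = −ln(0.074071)/ln(1.02483) ≈ 106.104, so the balance reaches zero during payment 107.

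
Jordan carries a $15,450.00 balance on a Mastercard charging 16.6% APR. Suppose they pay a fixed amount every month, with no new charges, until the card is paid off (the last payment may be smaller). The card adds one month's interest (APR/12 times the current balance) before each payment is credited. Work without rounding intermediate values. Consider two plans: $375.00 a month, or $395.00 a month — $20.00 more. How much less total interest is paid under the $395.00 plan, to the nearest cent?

$638.89

Monthly rate r = 16.6%/12 = 1.38333% = 0.0138333.
At $375.00/mo: n = ⌈−ln(1 − rB₀/P)/ln(1+r)⌉ = 62 payments (last $157.98); total interest = total paid − $15,450.00 = $7,582.98.
At $395.00/mo: 57 payments (last $274.09); total interest $6,944.09.
Interest saved = $7,582.98 − $6,944.09 = $638.89.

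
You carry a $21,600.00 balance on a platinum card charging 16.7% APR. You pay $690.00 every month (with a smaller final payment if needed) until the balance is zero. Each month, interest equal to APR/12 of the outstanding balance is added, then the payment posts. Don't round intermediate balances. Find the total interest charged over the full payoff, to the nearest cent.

Monthly rate r = 16.7%/12 = 1.39167% = 0.0139167.
Payoff takes n = ⌈−ln(1 − rB₀/P)/ln(1+r)⌉ = ⌈41.393⌉ = 42 payments; the last is $272.48.
Total paid = 41·$690.00 + $272.48 = $28,562.48.
Total interest = total paid − principal = $28,562.48 − $21,600.00 = $6,962.48.

$6,962.48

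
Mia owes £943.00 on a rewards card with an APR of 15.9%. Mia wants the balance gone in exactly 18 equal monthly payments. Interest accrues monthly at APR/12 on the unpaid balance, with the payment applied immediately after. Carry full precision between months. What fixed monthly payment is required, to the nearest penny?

Monthly rate r = 15.9%/12 = 1.325% = 0.01325.
Level-payment amortization: P = B₀·r / (1 − (1+r)^(−n)) = 943.00·0.01325 / (1 − 1.01325^(−18)).
Denominator 1 − (1+r)^(−18) = 0.210956445.
P = 12.4947 / 0.210956445 ≈ 59.23.

£59.23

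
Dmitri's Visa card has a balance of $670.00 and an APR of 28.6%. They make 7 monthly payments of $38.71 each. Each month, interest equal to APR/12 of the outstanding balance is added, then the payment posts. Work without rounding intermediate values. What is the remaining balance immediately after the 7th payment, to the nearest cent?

$498.96

Monthly rate r = 28.6%/12 = 2.38333% = 0.0238333.
Each month: B ← B·(1+r) − $38.71.
Month 1: interest $15.97; balance after payment $647.26.
Month 2: interest $15.43; balance after payment $623.97.
Month 3: interest $14.87; balance after payment $600.14.
Month 4: interest $14.30; balance after payment $575.73.
Month 5: interest $13.72; balance after payment $550.74.
Month 6: interest $13.13; balance after payment $525.16.
Month 7: interest $12.52; balance after payment $498.96.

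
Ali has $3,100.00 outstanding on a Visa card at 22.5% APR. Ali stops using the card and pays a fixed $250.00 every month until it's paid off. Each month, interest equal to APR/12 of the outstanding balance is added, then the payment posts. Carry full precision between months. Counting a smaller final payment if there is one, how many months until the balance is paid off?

15 payments

Monthly rate r = 22.5%/12 = 1.875% = 0.01875.
Recurrence: B ← B·(1+r) − $250.00.
Month 1: interest $58.12; balance after payment $2,908.12.
Month 2: interest $54.53; balance after payment $2,712.65.
Closed form: n = −ln(1 − rB₀/P)/ln(1+r) = −ln(0.7675)/ln(1.01875) ≈ 14.245, so the balance reaches zero during payment 15.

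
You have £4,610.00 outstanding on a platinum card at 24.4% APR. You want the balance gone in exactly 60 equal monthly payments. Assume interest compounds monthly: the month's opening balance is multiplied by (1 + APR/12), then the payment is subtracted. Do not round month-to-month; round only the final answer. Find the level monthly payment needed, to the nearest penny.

Monthly rate r = 24.4%/12 = 2.03333% = 0.0203333.
Level-payment amortization: P = B₀·r / (1 − (1+r)^(−n)) = 4610.00·0.0203333 / (1 − 1.02033^(−60)).
Denominator 1 − (1+r)^(−60) = 0.701134691.
P = 93.7367 / 0.701134691 ≈ 133.69.

£133.69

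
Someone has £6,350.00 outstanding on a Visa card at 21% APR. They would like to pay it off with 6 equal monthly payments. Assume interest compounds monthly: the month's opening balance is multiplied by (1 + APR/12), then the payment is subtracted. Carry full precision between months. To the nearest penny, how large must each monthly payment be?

£1,124.09

Monthly rate r = 21%/12 = 1.75% = 0.0175.
Level-payment amortization: P = B₀·r / (1 − (1+r)^(−n)) = 6350.00·0.0175 / (1 − 1.0175^(−6)).
Denominator 1 − (1+r)^(−6) = 0.0988574583.
P = 111.125 / 0.0988574583 ≈ 1124.09.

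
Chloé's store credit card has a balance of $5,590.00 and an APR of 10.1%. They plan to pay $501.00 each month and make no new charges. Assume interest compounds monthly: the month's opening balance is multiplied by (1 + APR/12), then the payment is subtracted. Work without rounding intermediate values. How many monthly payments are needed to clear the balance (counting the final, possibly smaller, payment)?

12 payments

Monthly rate r = 10.1%/12 = 0.841667% = 0.00841667.
Recurrence: B ← B·(1+r) − $501.00.
Month 1: interest $47.05; balance after payment $5,136.05.
Month 2: interest $43.23; balance after payment $4,678.28.
Closed form: n = −ln(1 − rB₀/P)/ln(1+r) = −ln(0.90609)/ln(1.00842) ≈ 11.766, so the balance reaches zero during payment 12.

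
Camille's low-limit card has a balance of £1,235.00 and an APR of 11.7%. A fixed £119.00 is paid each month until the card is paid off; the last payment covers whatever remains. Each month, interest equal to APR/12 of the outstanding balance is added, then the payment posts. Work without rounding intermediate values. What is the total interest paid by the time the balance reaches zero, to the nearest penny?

Monthly rate r = 11.7%/12 = 0.975% = 0.00975.
Payoff takes n = ⌈−ln(1 − rB₀/P)/ln(1+r)⌉ = ⌈10.995⌉ = 11 payments; the last is £118.39.
Total paid = 10·£119.00 + £118.39 = £1,308.39.
Total interest = total paid − principal = £1,308.39 − £1,235.00 = £73.39.

£73.39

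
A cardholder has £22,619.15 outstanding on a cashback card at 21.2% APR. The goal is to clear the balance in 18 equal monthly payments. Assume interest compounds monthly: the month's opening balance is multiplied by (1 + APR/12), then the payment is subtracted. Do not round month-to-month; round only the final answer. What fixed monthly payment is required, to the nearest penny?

£1,477.97

Monthly rate r = 21.2%/12 = 1.76667% = 0.0176667.
Level-payment amortization: P = B₀·r / (1 − (1+r)^(−n)) = 22619.15·0.0176667 / (1 − 1.01767^(−18)).
Denominator 1 − (1+r)^(−18) = 0.270374326.
P = 399.605 / 0.270374326 ≈ 1477.97.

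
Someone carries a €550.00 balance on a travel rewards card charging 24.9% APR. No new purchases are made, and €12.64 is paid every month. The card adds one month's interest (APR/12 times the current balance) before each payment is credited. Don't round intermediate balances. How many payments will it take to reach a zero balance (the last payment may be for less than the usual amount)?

114 payments

Monthly rate r = 24.9%/12 = 2.075% = 0.02075.
Recurrence: B ← B·(1+r) − €12.64.
Month 1: interest €11.41; balance after payment €548.77.
Month 2: interest €11.39; balance after payment €547.52.
Closed form: n = −ln(1 − rB₀/P)/ln(1+r) = −ln(0.097112)/ln(1.02075) ≈ 113.542, so the balance reaches zero during payment 114.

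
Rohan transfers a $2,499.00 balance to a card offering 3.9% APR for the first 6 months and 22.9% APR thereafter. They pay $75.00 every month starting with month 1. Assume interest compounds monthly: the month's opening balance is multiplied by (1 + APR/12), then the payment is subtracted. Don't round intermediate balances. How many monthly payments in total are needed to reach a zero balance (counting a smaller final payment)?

Promo months 1–6 at r₀ = 3.9%/12 = 0.00325; months 7+ at r₁ = 22.9%/12 = 0.0190833.
After month 6: iterate B ← B·(1+r₀) − $75.00 for 6 months → $2,094.46.
Then at r₁ with $75.00/mo: n₂ = −ln(1 − r₁·B/P)/ln(1+r₁) ≈ 40.27 → 41 more payments.

47 months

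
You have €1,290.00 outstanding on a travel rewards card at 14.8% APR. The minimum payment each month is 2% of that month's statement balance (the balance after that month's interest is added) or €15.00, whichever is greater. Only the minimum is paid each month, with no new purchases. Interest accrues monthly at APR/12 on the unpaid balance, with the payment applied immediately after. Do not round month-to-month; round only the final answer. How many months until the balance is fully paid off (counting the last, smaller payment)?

Monthly rate r = 14.8%/12 = 1.23333% = 0.0123333.
While 2% of the post-interest balance exceeds €15.00, each month B ← (B·(1+r))·(1 − 0.02), i.e. B shrinks by the factor (1+r)·0.98 = 0.99209.
This holds for months 1–70. Entering month 71 the balance is €739.71; 2% of the post-interest balance is now below €15.00, so the flat €15.00 minimum applies from here.
From month 71 a fixed €15.00 at rate r clears €739.71 in 77 more payments. Total: 70 + 77 = 147 months.

147 months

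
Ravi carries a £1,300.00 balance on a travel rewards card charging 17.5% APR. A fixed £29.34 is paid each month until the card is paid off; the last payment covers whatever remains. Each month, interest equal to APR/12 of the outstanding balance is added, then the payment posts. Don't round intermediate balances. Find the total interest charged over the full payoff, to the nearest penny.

£805.41

Monthly rate r = 17.5%/12 = 1.45833% = 0.0145833.
Payoff takes n = ⌈−ln(1 − rB₀/P)/ln(1+r)⌉ = ⌈71.758⌉ = 72 payments; the last is £22.27.
Total paid = 71·£29.34 + £22.27 = £2,105.41.
Total interest = total paid − principal = £2,105.41 − £1,300.00 = £805.41.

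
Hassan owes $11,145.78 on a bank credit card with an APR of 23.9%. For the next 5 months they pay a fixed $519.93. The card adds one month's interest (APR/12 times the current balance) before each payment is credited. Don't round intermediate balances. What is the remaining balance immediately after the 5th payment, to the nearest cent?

Monthly rate r = 23.9%/12 = 1.99167% = 0.0199167.
Each month: B ← B·(1+r) − $519.93.
Month 1: interest $221.99; balance after payment $10,847.84.
Month 2: interest $216.05; balance after payment $10,543.96.
Month 3: interest $210.00; balance after payment $10,234.03.
Month 4: interest $203.83; balance after payment $9,917.93.
Month 5: interest $197.53; balance after payment $9,595.53.

$9,595.53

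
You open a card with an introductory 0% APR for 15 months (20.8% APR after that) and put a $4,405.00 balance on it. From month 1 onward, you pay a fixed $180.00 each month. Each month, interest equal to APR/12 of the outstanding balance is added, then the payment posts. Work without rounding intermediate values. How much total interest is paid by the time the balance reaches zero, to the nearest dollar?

Promo months 1–15 at r₀ = 0%/12 = 0; months 16+ at r₁ = 20.8%/12 = 0.0173333.
After month 15 (no interest yet): B = $4,405.00 − 15·$180.00 = $1,705.00.
Then at r₁ with $180.00/mo: n₂ = −ln(1 − r₁·B/P)/ln(1+r₁) ≈ 10.44 → 11 more payments.
Total paid = 25·$180.00 + $78.94 = $4,578.94; interest = $4,578.94 − $4,405.00 = $173.94.

$174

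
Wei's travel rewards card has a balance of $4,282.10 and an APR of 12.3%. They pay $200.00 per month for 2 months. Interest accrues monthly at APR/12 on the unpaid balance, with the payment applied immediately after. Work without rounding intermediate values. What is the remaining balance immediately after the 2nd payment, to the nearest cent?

$3,968.28

Monthly rate r = 12.3%/12 = 1.025% = 0.01025.
Each month: B ← B·(1+r) − $200.00.
Month 1: interest $43.89; balance after payment $4,125.99.
Month 2: interest $42.29; balance after payment $3,968.28.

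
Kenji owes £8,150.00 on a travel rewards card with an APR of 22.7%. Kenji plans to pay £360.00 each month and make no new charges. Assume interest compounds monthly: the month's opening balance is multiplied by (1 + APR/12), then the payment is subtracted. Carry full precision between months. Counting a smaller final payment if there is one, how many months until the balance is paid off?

30 months

Monthly rate r = 22.7%/12 = 1.89167% = 0.0189167.
Recurrence: B ← B·(1+r) − £360.00.
Month 1: interest £154.17; balance after payment £7,944.17.
Month 2: interest £150.28; balance after payment £7,734.45.
Closed form: n = −ln(1 − rB₀/P)/ln(1+r) = −ln(0.57175)/ln(1.01892) ≈ 29.832, so the balance reaches zero during payment 30.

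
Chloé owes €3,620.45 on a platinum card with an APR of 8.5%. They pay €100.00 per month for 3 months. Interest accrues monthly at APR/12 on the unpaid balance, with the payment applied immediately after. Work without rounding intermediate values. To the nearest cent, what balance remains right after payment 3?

Monthly rate r = 8.5%/12 = 0.708333% = 0.00708333.
Each month: B ← B·(1+r) − €100.00.
Month 1: interest €25.64; balance after payment €3,546.09.
Month 2: interest €25.12; balance after payment €3,471.21.
Month 3: interest €24.59; balance after payment €3,395.80.

€3,395.80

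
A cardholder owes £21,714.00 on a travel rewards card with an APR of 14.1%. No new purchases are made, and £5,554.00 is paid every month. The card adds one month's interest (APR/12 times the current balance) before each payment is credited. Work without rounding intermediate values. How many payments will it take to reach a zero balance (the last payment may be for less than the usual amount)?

5 months

Monthly rate r = 14.1%/12 = 1.175% = 0.01175.
Recurrence: B ← B·(1+r) − £5,554.00.
Month 1: interest £255.14; balance after payment £16,415.14.
Month 2: interest £192.88; balance after payment £11,054.02.
Month 3: interest £129.88; balance after payment £5,629.90.
Month 4: interest £66.15; balance after payment £142.05.
Month 5: interest £1.67; balance after payment £0.00.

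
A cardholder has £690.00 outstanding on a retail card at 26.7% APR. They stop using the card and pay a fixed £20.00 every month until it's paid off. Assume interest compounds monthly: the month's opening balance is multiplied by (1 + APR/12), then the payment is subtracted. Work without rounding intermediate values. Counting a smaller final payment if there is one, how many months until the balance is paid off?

67 months

Monthly rate r = 26.7%/12 = 2.225% = 0.02225.
Recurrence: B ← B·(1+r) − £20.00.
Month 1: interest £15.35; balance after payment £685.35.
Month 2: interest £15.25; balance after payment £680.60.
Closed form: n = −ln(1 − rB₀/P)/ln(1+r) = −ln(0.23237)/ln(1.02225) ≈ 66.318, so the balance reaches zero during payment 67.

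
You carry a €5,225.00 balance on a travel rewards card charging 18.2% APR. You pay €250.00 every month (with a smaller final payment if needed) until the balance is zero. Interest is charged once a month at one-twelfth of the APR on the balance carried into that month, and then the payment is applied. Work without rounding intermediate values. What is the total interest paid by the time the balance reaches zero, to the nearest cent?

Monthly rate r = 18.2%/12 = 1.51667% = 0.0151667.
Payoff takes n = ⌈−ln(1 − rB₀/P)/ln(1+r)⌉ = ⌈25.327⌉ = 26 payments; the last is €82.06.
Total paid = 25·€250.00 + €82.06 = €6,332.06.
Total interest = total paid − principal = €6,332.06 − €5,225.00 = €1,107.06.

€1,107.06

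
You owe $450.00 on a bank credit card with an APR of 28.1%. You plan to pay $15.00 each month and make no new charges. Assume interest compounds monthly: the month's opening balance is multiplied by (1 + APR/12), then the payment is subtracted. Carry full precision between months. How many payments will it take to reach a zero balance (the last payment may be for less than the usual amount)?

Monthly rate r = 28.1%/12 = 2.34167% = 0.0234167.
Recurrence: B ← B·(1+r) − $15.00.
Month 1: interest $10.54; balance after payment $445.54.
Month 2: interest $10.43; balance after payment $440.97.
Closed form: n = −ln(1 − rB₀/P)/ln(1+r) = −ln(0.2975)/ln(1.02342) ≈ 52.376, so the balance reaches zero during payment 53.

53 payments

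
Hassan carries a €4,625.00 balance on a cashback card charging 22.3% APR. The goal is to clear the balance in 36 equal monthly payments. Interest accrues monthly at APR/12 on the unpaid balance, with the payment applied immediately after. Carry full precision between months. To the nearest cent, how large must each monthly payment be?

€177.35

Monthly rate r = 22.3%/12 = 1.85833% = 0.0185833.
Level-payment amortization: P = B₀·r / (1 − (1+r)^(−n)) = 4625.00·0.0185833 / (1 − 1.01858^(−36)).
Denominator 1 − (1+r)^(−36) = 0.48462466.
P = 85.9479 / 0.48462466 ≈ 177.35.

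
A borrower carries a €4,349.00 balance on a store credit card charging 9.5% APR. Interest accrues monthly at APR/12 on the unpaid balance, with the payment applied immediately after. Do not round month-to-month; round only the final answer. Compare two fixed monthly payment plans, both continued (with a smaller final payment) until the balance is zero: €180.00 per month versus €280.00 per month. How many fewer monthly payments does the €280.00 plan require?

Monthly rate r = 9.5%/12 = 0.791667% = 0.00791667.
At €180.00/mo: n = ⌈−ln(1 − rB₀/P)/ln(1+r)⌉ = 27 payments (last €166.09); total interest = total paid − €4,349.00 = €497.09.
At €280.00/mo: 17 payments (last €179.14); total interest €310.14.
Payments saved = 27 − 17 = 10.

10 fewer payments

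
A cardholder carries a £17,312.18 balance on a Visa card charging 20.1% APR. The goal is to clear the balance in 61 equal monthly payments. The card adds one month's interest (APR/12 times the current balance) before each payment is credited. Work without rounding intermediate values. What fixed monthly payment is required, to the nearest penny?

£455.24

Monthly rate r = 20.1%/12 = 1.675% = 0.01675.
Level-payment amortization: P = B₀·r / (1 − (1+r)^(−n)) = 17312.18·0.01675 / (1 − 1.01675^(−61)).
Denominator 1 − (1+r)^(−61) = 0.636976321.
P = 289.979 / 0.636976321 ≈ 455.24.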